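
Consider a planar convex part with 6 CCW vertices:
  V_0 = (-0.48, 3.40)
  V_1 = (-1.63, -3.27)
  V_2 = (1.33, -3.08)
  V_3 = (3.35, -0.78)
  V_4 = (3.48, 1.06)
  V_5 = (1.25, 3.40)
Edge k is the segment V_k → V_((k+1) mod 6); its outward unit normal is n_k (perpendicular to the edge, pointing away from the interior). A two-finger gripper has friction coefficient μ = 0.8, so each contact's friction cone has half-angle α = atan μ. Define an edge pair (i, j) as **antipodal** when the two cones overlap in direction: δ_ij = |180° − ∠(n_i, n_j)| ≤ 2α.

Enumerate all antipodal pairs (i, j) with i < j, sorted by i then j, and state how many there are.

count = 7; pairs: (0,1), (0,2), (0,3), (0,4), (1,4), (1,5), (2,5)

α = atan 0.8 = 38.66°;  2α = 77.32°
n_0 = (-0.9855, +0.1699)
n_1 = (+0.0641, -0.9979)
n_2 = (+0.7514, -0.6599)
n_3 = (+0.9975, -0.0705)
n_4 = (+0.7239, +0.6899)
n_5 = (+0.0000, +1.0000)
  (0,1): δ = 76.54°  ✓
  (0,2): δ = 31.51°  ✓
  (0,3): δ = 5.74°  ✓
  (0,4): δ = 53.40°  ✓
  (0,5): δ = 99.78°  ·
  (1,2): δ = 134.96°  ·
  (1,3): δ = 97.71°  ·
  (1,4): δ = 50.05°  ✓
  (1,5): δ = 3.67°  ✓
  (2,3): δ = 142.75°  ·
  (2,4): δ = 95.09°  ·
  (2,5): δ = 48.71°  ✓
  (3,4): δ = 132.34°  ·
  (3,5): δ = 85.96°  ·
  (4,5): δ = 133.62°  ·
antipodal pairs: 7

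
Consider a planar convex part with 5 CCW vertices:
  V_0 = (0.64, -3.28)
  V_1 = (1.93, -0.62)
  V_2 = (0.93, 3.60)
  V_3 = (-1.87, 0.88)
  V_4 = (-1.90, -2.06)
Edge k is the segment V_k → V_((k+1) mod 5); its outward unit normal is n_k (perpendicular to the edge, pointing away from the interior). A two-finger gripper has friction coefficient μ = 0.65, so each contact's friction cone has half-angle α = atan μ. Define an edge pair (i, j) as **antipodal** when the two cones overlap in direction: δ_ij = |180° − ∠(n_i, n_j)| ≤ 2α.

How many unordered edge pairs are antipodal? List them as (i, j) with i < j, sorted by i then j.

count = 5; pairs: (0,2), (0,3), (1,2), (1,3), (1,4)

α = atan 0.65 = 33.02°;  2α = 66.05°
n_0 = (+0.8998, -0.4364)
n_1 = (+0.9731, +0.2306)
n_2 = (-0.6968, +0.7173)
n_3 = (-0.9999, +0.0102)
n_4 = (-0.4330, -0.9014)
  (0,1): δ = 140.80°  ·
  (0,2): δ = 19.96°  ✓
  (0,3): δ = 25.29°  ✓
  (0,4): δ = 90.22°  ·
  (1,2): δ = 59.16°  ✓
  (1,3): δ = 13.92°  ✓
  (1,4): δ = 51.01°  ✓
  (2,3): δ = 134.75°  ·
  (2,4): δ = 69.83°  ·
  (3,4): δ = 115.07°  ·
antipodal pairs: 5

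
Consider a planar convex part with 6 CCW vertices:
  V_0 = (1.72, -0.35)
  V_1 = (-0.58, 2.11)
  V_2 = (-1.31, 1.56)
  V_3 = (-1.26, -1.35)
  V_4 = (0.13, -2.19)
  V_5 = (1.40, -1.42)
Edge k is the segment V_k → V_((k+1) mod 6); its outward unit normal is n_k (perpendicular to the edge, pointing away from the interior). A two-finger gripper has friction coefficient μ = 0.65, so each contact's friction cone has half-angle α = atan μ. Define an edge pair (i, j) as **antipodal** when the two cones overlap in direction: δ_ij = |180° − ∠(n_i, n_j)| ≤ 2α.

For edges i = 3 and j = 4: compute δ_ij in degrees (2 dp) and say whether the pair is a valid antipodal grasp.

α = atan 0.65 = 33.02°;  2α = 66.05°
edge 3: e_3 = (+1.39, -0.84);  n_3 = (-0.5172, -0.8559)
edge 4: e_4 = (+1.27, +0.77);  n_4 = (+0.5185, -0.8551)
∠(n_3, n_4) = 62.37°
δ = |180° − 62.37°| = 117.63°
117.63° > 2α = 66.05°  →  invalid

δ = 117.63°, invalid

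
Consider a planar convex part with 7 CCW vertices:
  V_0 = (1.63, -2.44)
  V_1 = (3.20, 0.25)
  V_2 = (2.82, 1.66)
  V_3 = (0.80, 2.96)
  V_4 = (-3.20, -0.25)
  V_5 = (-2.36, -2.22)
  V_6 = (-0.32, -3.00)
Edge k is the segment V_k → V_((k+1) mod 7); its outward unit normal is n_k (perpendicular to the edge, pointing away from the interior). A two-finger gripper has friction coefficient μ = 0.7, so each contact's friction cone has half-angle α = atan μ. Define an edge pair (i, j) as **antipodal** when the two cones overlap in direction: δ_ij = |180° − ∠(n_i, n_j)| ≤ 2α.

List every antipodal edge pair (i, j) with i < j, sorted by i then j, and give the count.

count = 10; pairs: (0,3), (0,4), (1,3), (1,4), (1,5), (2,4), (2,5), (2,6), (3,5), (3,6)

α = atan 0.7 = 34.99°;  2α = 69.98°
n_0 = (+0.8637, -0.5041)
n_1 = (+0.9655, +0.2602)
n_2 = (+0.5412, +0.8409)
n_3 = (-0.6259, +0.7799)
n_4 = (-0.9199, -0.3922)
n_5 = (-0.3571, -0.9341)
n_6 = (+0.2760, -0.9612)
  (0,1): δ = 134.65°  ·
  (0,2): δ = 92.49°  ·
  (0,3): δ = 20.98°  ✓
  (0,4): δ = 53.36°  ✓
  (0,5): δ = 99.35°  ·
  (0,6): δ = 136.29°  ·
  (1,2): δ = 137.85°  ·
  (1,3): δ = 66.34°  ✓
  (1,4): δ = 8.01°  ✓
  (1,5): δ = 53.99°  ✓
  (1,6): δ = 90.94°  ·
  (2,3): δ = 108.49°  ·
  (2,4): δ = 34.14°  ✓
  (2,5): δ = 11.84°  ✓
  (2,6): δ = 48.79°  ✓
  (3,4): δ = 105.65°  ·
  (3,5): δ = 59.67°  ✓
  (3,6): δ = 22.72°  ✓
  (4,5): δ = 134.02°  ·
  (4,6): δ = 97.07°  ·
  (5,6): δ = 143.05°  ·
antipodal pairs: 10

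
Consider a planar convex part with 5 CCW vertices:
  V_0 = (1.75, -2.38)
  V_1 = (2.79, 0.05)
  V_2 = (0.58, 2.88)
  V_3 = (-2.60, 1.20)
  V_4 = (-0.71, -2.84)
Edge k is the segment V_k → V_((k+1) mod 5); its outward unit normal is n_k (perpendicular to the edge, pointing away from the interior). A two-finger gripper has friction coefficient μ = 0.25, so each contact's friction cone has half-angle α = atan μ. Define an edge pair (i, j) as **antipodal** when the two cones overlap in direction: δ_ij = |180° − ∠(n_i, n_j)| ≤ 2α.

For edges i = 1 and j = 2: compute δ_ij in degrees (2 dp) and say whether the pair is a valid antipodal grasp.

α = atan 0.25 = 14.04°;  2α = 28.07°
edge 1: e_1 = (-2.21, +2.83);  n_1 = (+0.7882, +0.6155)
edge 2: e_2 = (-3.18, -1.68);  n_2 = (-0.4671, +0.8842)
∠(n_1, n_2) = 79.86°
δ = |180° − 79.86°| = 100.14°
100.14° > 2α = 28.07°  →  invalid

δ = 100.14°, invalid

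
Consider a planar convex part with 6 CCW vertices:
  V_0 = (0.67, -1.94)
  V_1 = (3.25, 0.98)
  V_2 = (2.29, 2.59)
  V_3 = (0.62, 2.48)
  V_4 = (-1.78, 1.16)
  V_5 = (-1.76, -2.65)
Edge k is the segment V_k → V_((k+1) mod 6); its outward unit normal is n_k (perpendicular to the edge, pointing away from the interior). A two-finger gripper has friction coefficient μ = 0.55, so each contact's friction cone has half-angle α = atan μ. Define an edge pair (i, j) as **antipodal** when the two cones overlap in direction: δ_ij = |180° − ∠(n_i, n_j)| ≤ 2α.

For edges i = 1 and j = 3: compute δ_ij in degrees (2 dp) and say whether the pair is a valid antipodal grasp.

α = atan 0.55 = 28.81°;  2α = 57.62°
edge 1: e_1 = (-0.96, +1.61);  n_1 = (+0.8589, +0.5121)
edge 3: e_3 = (-2.40, -1.32);  n_3 = (-0.4819, +0.8762)
∠(n_1, n_3) = 88.00°
δ = |180° − 88.00°| = 92.00°
92.00° > 2α = 57.62°  →  invalid

δ = 92.00°, invalid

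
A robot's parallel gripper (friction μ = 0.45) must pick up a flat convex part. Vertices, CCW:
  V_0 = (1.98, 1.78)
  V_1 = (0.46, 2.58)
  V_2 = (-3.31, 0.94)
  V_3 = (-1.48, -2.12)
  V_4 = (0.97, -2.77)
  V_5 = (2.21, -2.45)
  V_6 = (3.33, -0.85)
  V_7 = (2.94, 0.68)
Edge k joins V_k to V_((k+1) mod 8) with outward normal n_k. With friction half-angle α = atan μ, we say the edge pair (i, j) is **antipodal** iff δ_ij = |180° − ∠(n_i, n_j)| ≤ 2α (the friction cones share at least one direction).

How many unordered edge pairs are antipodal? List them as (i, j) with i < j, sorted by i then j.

α = atan 0.45 = 24.23°;  2α = 48.46°
n_0 = (+0.4657, +0.8849)
n_1 = (-0.3989, +0.9170)
n_2 = (-0.8582, -0.5133)
n_3 = (-0.2564, -0.9666)
n_4 = (+0.2499, -0.9683)
n_5 = (+0.8192, -0.5735)
n_6 = (+0.9690, +0.2470)
n_7 = (+0.7534, +0.6575)
  (0,1): δ = 128.73°  ·
  (0,2): δ = 31.36°  ✓
  (0,3): δ = 12.90°  ✓
  (0,4): δ = 42.23°  ✓
  (0,5): δ = 82.77°  ·
  (0,6): δ = 132.06°  ·
  (0,7): δ = 158.87°  ·
  (1,2): δ = 82.63°  ·
  (1,3): δ = 38.37°  ✓
  (1,4): δ = 9.04°  ✓
  (1,5): δ = 31.50°  ✓
  (1,6): δ = 80.79°  ·
  (1,7): δ = 107.60°  ·
  (2,3): δ = 135.74°  ·
  (2,4): δ = 106.41°  ·
  (2,5): δ = 65.87°  ·
  (2,6): δ = 16.58°  ✓
  (2,7): δ = 10.23°  ✓
  (3,4): δ = 150.67°  ·
  (3,5): δ = 110.13°  ·
  (3,6): δ = 60.84°  ·
  (3,7): δ = 34.03°  ✓
  (4,5): δ = 139.46°  ·
  (4,6): δ = 90.17°  ·
  (4,7): δ = 63.36°  ·
  (5,6): δ = 130.71°  ·
  (5,7): δ = 103.90°  ·
  (6,7): δ = 153.19°  ·
antipodal pairs: 9

count = 9; pairs: (0,2), (0,3), (0,4), (1,3), (1,4), (1,5), (2,6), (2,7), (3,7)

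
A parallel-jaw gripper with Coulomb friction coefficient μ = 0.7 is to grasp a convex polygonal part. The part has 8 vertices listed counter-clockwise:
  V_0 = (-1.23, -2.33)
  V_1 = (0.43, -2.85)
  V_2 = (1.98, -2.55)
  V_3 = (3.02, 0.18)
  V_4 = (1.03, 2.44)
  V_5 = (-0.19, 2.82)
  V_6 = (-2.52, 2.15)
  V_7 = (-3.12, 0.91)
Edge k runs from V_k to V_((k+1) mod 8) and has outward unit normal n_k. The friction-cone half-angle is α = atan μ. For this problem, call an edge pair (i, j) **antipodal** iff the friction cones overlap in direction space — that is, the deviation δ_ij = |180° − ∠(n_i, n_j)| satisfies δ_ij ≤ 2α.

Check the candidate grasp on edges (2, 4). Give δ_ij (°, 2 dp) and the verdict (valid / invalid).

α = atan 0.7 = 34.99°;  2α = 69.98°
edge 2: e_2 = (+1.04, +2.73);  n_2 = (+0.9345, -0.3560)
edge 4: e_4 = (-1.22, +0.38);  n_4 = (+0.2974, +0.9548)
∠(n_2, n_4) = 93.55°
δ = |180° − 93.55°| = 86.45°
86.45° > 2α = 69.98°  →  invalid

δ = 86.45°, invalid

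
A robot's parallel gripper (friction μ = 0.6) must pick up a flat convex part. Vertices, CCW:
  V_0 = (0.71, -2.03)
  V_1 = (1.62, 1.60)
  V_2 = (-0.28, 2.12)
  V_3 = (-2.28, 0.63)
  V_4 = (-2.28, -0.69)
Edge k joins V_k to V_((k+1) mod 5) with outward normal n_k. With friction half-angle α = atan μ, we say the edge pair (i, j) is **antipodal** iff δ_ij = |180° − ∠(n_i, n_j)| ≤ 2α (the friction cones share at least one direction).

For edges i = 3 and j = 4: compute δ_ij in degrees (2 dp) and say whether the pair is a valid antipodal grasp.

α = atan 0.6 = 30.96°;  2α = 61.93°
edge 3: e_3 = (+0.00, -1.32);  n_3 = (-1.0000, -0.0000)
edge 4: e_4 = (+2.99, -1.34);  n_4 = (-0.4090, -0.9125)
∠(n_3, n_4) = 65.86°
δ = |180° − 65.86°| = 114.14°
114.14° > 2α = 61.93°  →  invalid

δ = 114.14°, invalid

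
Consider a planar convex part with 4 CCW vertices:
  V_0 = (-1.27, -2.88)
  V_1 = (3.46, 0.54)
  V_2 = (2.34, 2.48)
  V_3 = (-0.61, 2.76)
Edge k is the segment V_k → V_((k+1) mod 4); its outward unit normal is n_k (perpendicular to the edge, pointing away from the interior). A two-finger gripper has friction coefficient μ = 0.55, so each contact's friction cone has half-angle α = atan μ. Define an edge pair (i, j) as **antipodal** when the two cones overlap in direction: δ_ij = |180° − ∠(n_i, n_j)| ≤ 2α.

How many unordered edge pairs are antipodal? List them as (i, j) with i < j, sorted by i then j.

α = atan 0.55 = 28.81°;  2α = 57.62°
n_0 = (+0.5859, -0.8104)
n_1 = (+0.8660, +0.5000)
n_2 = (+0.0945, +0.9955)
n_3 = (-0.9932, +0.1162)
  (0,1): δ = 95.87°  ·
  (0,2): δ = 41.29°  ✓
  (0,3): δ = 47.46°  ✓
  (1,2): δ = 125.42°  ·
  (1,3): δ = 36.67°  ✓
  (2,3): δ = 91.25°  ·
antipodal pairs: 3

count = 3; pairs: (0,2), (0,3), (1,3)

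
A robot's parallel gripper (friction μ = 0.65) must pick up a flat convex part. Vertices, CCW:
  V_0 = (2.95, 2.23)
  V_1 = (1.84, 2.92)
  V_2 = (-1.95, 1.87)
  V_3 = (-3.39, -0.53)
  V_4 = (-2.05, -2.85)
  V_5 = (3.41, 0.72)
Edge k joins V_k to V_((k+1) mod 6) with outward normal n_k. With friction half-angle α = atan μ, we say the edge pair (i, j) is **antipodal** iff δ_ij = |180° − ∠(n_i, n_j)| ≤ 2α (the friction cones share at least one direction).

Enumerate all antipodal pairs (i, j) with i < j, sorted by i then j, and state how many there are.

count = 6; pairs: (0,3), (0,4), (1,4), (2,4), (2,5), (3,5)

α = atan 0.65 = 33.02°;  2α = 66.05°
n_0 = (+0.5279, +0.8493)
n_1 = (-0.2670, +0.9637)
n_2 = (-0.8575, +0.5145)
n_3 = (-0.8659, -0.5002)
n_4 = (+0.5472, -0.8370)
n_5 = (+0.9566, +0.2914)
  (0,1): δ = 132.65°  ·
  (0,2): δ = 89.10°  ·
  (0,3): δ = 28.12°  ✓
  (0,4): δ = 65.04°  ✓
  (0,5): δ = 138.81°  ·
  (1,2): δ = 136.45°  ·
  (1,3): δ = 75.47°  ·
  (1,4): δ = 17.69°  ✓
  (1,5): δ = 91.46°  ·
  (2,3): δ = 119.03°  ·
  (2,4): δ = 25.86°  ✓
  (2,5): δ = 47.91°  ✓
  (3,4): δ = 86.83°  ·
  (3,5): δ = 13.07°  ✓
  (4,5): δ = 106.24°  ·
antipodal pairs: 6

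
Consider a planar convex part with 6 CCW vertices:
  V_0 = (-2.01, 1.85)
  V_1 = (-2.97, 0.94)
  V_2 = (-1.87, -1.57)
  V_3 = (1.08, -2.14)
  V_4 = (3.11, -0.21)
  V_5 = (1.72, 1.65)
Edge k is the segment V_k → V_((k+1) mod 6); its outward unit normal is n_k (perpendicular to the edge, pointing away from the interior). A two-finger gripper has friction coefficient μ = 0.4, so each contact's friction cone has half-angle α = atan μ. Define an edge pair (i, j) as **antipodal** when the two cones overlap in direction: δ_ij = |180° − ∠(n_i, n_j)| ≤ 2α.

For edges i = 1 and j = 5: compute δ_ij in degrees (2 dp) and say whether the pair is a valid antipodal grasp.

α = atan 0.4 = 21.80°;  2α = 43.60°
edge 1: e_1 = (+1.10, -2.51);  n_1 = (-0.9159, -0.4014)
edge 5: e_5 = (-3.73, +0.20);  n_5 = (+0.0535, +0.9986)
∠(n_1, n_5) = 116.73°
δ = |180° − 116.73°| = 63.27°
63.27° > 2α = 43.60°  →  invalid

δ = 63.27°, invalid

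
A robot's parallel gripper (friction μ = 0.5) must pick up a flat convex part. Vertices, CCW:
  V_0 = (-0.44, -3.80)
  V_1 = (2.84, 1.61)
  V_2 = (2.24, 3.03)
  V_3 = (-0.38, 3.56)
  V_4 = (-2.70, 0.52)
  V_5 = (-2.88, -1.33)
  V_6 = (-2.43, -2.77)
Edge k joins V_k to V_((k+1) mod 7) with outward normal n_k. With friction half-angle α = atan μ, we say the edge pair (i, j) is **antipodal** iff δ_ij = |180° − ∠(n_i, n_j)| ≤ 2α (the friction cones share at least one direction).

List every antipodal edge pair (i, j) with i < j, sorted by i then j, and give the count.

α = atan 0.5 = 26.57°;  2α = 53.13°
n_0 = (+0.8551, -0.5184)
n_1 = (+0.9211, +0.3892)
n_2 = (+0.1983, +0.9801)
n_3 = (-0.7950, +0.6067)
n_4 = (-0.9953, +0.0968)
n_5 = (-0.9545, -0.2983)
n_6 = (-0.4597, -0.8881)
  (0,1): δ = 125.87°  ·
  (0,2): δ = 70.21°  ·
  (0,3): δ = 6.12°  ✓
  (0,4): δ = 25.67°  ✓
  (0,5): δ = 48.58°  ✓
  (0,6): δ = 93.86°  ·
  (1,2): δ = 124.34°  ·
  (1,3): δ = 60.26°  ·
  (1,4): δ = 28.46°  ✓
  (1,5): δ = 5.55°  ✓
  (1,6): δ = 39.73°  ✓
  (2,3): δ = 115.91°  ·
  (2,4): δ = 84.12°  ·
  (2,5): δ = 61.21°  ·
  (2,6): δ = 15.93°  ✓
  (3,4): δ = 148.21°  ·
  (3,5): δ = 125.30°  ·
  (3,6): δ = 80.02°  ·
  (4,5): δ = 157.09°  ·
  (4,6): δ = 111.81°  ·
  (5,6): δ = 134.72°  ·
antipodal pairs: 7

count = 7; pairs: (0,3), (0,4), (0,5), (1,4), (1,5), (1,6), (2,6)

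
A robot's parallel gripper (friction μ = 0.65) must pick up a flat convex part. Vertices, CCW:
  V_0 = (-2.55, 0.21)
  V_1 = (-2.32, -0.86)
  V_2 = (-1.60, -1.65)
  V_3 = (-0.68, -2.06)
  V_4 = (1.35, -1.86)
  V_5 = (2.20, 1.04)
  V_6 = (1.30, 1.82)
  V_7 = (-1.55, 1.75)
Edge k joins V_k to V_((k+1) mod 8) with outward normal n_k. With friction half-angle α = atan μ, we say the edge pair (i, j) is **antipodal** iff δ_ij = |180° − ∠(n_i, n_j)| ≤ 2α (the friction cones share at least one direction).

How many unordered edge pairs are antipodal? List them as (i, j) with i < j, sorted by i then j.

α = atan 0.65 = 33.02°;  2α = 66.05°
n_0 = (-0.9777, -0.2102)
n_1 = (-0.7391, -0.6736)
n_2 = (-0.4071, -0.9134)
n_3 = (+0.0980, -0.9952)
n_4 = (+0.9596, -0.2813)
n_5 = (+0.6549, +0.7557)
n_6 = (-0.0246, +0.9997)
n_7 = (-0.8387, +0.5446)
  (0,1): δ = 149.79°  ·
  (0,2): δ = 126.15°  ·
  (0,3): δ = 96.50°  ·
  (0,4): δ = 28.47°  ✓
  (0,5): δ = 36.95°  ✓
  (0,6): δ = 79.28°  ·
  (0,7): δ = 134.87°  ·
  (1,2): δ = 156.37°  ·
  (1,3): δ = 126.72°  ·
  (1,4): δ = 58.68°  ✓
  (1,5): δ = 6.74°  ✓
  (1,6): δ = 49.06°  ✓
  (1,7): δ = 104.66°  ·
  (2,3): δ = 150.35°  ·
  (2,4): δ = 82.32°  ·
  (2,5): δ = 16.89°  ✓
  (2,6): δ = 25.43°  ✓
  (2,7): δ = 81.02°  ·
  (3,4): δ = 111.96°  ·
  (3,5): δ = 46.54°  ✓
  (3,6): δ = 4.22°  ✓
  (3,7): δ = 51.38°  ✓
  (4,5): δ = 114.58°  ·
  (4,6): δ = 72.26°  ·
  (4,7): δ = 16.66°  ✓
  (5,6): δ = 137.68°  ·
  (5,7): δ = 82.08°  ·
  (6,7): δ = 124.40°  ·
antipodal pairs: 11

count = 11; pairs: (0,4), (0,5), (1,4), (1,5), (1,6), (2,5), (2,6), (3,5), (3,6), (3,7), (4,7)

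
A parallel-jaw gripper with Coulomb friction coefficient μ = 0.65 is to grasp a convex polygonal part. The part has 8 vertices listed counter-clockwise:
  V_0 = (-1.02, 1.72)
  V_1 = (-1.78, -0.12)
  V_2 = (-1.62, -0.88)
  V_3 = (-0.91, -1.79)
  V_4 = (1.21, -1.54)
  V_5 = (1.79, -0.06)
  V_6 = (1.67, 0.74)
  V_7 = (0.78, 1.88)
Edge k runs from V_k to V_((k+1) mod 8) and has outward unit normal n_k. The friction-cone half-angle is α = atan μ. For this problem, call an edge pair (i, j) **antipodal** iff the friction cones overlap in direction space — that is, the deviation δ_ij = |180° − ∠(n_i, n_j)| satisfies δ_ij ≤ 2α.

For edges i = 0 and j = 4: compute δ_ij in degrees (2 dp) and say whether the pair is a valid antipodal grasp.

δ = 1.04°, valid

α = atan 0.65 = 33.02°;  2α = 66.05°
edge 0: e_0 = (-0.76, -1.84);  n_0 = (-0.9243, +0.3818)
edge 4: e_4 = (+0.58, +1.48);  n_4 = (+0.9311, -0.3649)
∠(n_0, n_4) = 178.96°
δ = |180° − 178.96°| = 1.04°
1.04° ≤ 2α = 66.05°  →  valid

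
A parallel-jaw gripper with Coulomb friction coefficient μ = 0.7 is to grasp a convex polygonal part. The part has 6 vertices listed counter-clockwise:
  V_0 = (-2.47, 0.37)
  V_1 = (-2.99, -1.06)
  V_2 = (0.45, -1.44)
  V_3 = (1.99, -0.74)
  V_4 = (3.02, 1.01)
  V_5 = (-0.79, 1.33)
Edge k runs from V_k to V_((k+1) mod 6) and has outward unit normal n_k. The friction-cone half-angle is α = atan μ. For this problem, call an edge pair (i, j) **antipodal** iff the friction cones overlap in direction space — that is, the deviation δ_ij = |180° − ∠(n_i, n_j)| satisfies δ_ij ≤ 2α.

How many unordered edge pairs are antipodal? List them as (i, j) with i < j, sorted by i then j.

α = atan 0.7 = 34.99°;  2α = 69.98°
n_0 = (-0.9398, +0.3417)
n_1 = (-0.1098, -0.9940)
n_2 = (+0.4138, -0.9104)
n_3 = (+0.8618, -0.5072)
n_4 = (+0.0837, +0.9965)
n_5 = (-0.4961, +0.8682)
  (0,1): δ = 76.32°  ·
  (0,2): δ = 45.57°  ✓
  (0,3): δ = 10.50°  ✓
  (0,4): δ = 105.18°  ·
  (0,5): δ = 139.73°  ·
  (1,2): δ = 149.25°  ·
  (1,3): δ = 114.18°  ·
  (1,4): δ = 1.50°  ✓
  (1,5): δ = 36.05°  ✓
  (2,3): δ = 144.92°  ·
  (2,4): δ = 29.24°  ✓
  (2,5): δ = 5.30°  ✓
  (3,4): δ = 64.32°  ✓
  (3,5): δ = 29.78°  ✓
  (4,5): δ = 145.45°  ·
antipodal pairs: 8

count = 8; pairs: (0,2), (0,3), (1,4), (1,5), (2,4), (2,5), (3,4), (3,5)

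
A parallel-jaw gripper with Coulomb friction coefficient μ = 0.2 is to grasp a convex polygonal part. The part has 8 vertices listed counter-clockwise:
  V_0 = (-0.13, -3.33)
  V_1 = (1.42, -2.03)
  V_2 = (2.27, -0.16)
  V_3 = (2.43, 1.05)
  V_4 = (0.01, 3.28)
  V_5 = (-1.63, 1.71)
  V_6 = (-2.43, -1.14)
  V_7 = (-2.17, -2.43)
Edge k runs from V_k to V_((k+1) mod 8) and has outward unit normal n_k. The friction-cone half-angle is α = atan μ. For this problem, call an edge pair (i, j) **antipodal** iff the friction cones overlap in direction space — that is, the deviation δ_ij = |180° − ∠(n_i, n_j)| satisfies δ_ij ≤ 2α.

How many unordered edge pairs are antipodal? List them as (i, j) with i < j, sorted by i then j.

count = 6; pairs: (0,4), (1,4), (1,5), (2,5), (2,6), (3,7)

α = atan 0.2 = 11.31°;  2α = 22.62°
n_0 = (+0.6426, -0.7662)
n_1 = (+0.9104, -0.4138)
n_2 = (+0.9914, -0.1311)
n_3 = (+0.6776, +0.7354)
n_4 = (-0.6915, +0.7224)
n_5 = (-0.9628, +0.2703)
n_6 = (-0.9803, -0.1976)
n_7 = (-0.4036, -0.9149)
  (0,1): δ = 154.43°  ·
  (0,2): δ = 137.52°  ·
  (0,3): δ = 82.65°  ·
  (0,4): δ = 3.76°  ✓
  (0,5): δ = 34.33°  ·
  (0,6): δ = 61.41°  ·
  (0,7): δ = 116.21°  ·
  (1,2): δ = 163.09°  ·
  (1,3): δ = 108.22°  ·
  (1,4): δ = 21.81°  ✓
  (1,5): δ = 8.76°  ✓
  (1,6): δ = 35.84°  ·
  (1,7): δ = 90.64°  ·
  (2,3): δ = 125.13°  ·
  (2,4): δ = 38.72°  ·
  (2,5): δ = 8.15°  ✓
  (2,6): δ = 18.93°  ✓
  (2,7): δ = 73.73°  ·
  (3,4): δ = 93.59°  ·
  (3,5): δ = 63.02°  ·
  (3,6): δ = 35.94°  ·
  (3,7): δ = 18.85°  ✓
  (4,5): δ = 149.43°  ·
  (4,6): δ = 122.36°  ·
  (4,7): δ = 67.56°  ·
  (5,6): δ = 152.93°  ·
  (5,7): δ = 98.13°  ·
  (6,7): δ = 125.20°  ·
antipodal pairs: 6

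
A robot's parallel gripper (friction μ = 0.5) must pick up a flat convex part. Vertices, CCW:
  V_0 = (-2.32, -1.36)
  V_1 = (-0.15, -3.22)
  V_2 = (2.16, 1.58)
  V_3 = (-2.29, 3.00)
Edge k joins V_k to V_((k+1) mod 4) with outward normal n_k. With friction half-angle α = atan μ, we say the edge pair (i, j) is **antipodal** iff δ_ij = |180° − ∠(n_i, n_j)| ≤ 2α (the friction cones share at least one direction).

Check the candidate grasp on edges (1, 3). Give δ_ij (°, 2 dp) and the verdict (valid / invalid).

δ = 25.30°, valid

α = atan 0.5 = 26.57°;  2α = 53.13°
edge 1: e_1 = (+2.31, +4.80);  n_1 = (+0.9011, -0.4336)
edge 3: e_3 = (-0.03, -4.36);  n_3 = (-1.0000, +0.0069)
∠(n_1, n_3) = 154.70°
δ = |180° − 154.70°| = 25.30°
25.30° ≤ 2α = 53.13°  →  valid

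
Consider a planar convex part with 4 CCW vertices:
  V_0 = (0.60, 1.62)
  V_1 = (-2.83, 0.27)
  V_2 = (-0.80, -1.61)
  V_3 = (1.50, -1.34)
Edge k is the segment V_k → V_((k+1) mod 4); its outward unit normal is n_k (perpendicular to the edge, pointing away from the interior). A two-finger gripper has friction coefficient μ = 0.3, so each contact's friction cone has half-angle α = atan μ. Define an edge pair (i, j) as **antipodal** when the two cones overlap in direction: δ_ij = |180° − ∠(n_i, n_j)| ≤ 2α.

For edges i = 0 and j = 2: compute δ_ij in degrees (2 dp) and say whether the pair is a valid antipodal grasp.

α = atan 0.3 = 16.70°;  2α = 33.40°
edge 0: e_0 = (-3.43, -1.35);  n_0 = (-0.3662, +0.9305)
edge 2: e_2 = (+2.30, +0.27);  n_2 = (+0.1166, -0.9932)
∠(n_0, n_2) = 165.21°
δ = |180° − 165.21°| = 14.79°
14.79° ≤ 2α = 33.40°  →  valid

δ = 14.79°, valid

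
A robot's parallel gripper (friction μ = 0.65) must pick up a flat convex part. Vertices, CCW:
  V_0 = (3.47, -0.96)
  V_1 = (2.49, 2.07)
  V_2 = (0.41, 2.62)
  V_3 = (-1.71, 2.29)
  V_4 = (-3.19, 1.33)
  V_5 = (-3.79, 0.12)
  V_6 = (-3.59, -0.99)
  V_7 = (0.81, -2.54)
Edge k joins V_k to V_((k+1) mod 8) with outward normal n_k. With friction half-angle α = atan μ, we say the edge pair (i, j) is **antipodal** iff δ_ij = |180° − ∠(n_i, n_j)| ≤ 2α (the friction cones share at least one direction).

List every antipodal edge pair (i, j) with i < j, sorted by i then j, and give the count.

count = 11; pairs: (0,4), (0,5), (0,6), (1,5), (1,6), (1,7), (2,6), (2,7), (3,6), (3,7), (4,7)

α = atan 0.65 = 33.02°;  2α = 66.05°
n_0 = (+0.9515, +0.3077)
n_1 = (+0.2556, +0.9668)
n_2 = (-0.1538, +0.9881)
n_3 = (-0.5442, +0.8390)
n_4 = (-0.8959, +0.4442)
n_5 = (-0.9842, -0.1773)
n_6 = (-0.3323, -0.9432)
n_7 = (+0.5107, -0.8598)
  (0,1): δ = 122.73°  ·
  (0,2): δ = 99.08°  ·
  (0,3): δ = 74.95°  ·
  (0,4): δ = 44.30°  ✓
  (0,5): δ = 7.71°  ✓
  (0,6): δ = 52.67°  ✓
  (0,7): δ = 102.79°  ·
  (1,2): δ = 156.34°  ·
  (1,3): δ = 132.22°  ·
  (1,4): δ = 101.56°  ·
  (1,5): δ = 64.97°  ✓
  (1,6): δ = 4.59°  ✓
  (1,7): δ = 45.52°  ✓
  (2,3): δ = 155.88°  ·
  (2,4): δ = 125.22°  ·
  (2,5): δ = 88.63°  ·
  (2,6): δ = 28.25°  ✓
  (2,7): δ = 21.86°  ✓
  (3,4): δ = 149.34°  ·
  (3,5): δ = 112.76°  ·
  (3,6): δ = 52.38°  ✓
  (3,7): δ = 2.26°  ✓
  (4,5): δ = 143.41°  ·
  (4,6): δ = 83.03°  ·
  (4,7): δ = 32.91°  ✓
  (5,6): δ = 119.62°  ·
  (5,7): δ = 69.50°  ·
  (6,7): δ = 129.88°  ·
antipodal pairs: 11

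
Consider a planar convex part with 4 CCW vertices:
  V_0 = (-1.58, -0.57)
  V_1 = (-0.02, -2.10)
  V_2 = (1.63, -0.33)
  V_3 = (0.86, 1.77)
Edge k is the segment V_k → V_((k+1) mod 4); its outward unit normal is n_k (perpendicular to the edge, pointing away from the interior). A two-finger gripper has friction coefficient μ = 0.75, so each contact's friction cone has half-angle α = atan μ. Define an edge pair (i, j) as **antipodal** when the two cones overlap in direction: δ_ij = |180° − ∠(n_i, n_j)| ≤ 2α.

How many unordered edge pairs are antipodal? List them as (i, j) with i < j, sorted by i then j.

α = atan 0.75 = 36.87°;  2α = 73.74°
n_0 = (-0.7002, -0.7139)
n_1 = (+0.7315, -0.6819)
n_2 = (+0.9389, +0.3443)
n_3 = (-0.6922, +0.7217)
  (0,1): δ = 88.55°  ·
  (0,2): δ = 25.42°  ✓
  (0,3): δ = 88.25°  ·
  (1,2): δ = 116.87°  ·
  (1,3): δ = 3.21°  ✓
  (2,3): δ = 66.33°  ✓
antipodal pairs: 3

count = 3; pairs: (0,2), (1,3), (2,3)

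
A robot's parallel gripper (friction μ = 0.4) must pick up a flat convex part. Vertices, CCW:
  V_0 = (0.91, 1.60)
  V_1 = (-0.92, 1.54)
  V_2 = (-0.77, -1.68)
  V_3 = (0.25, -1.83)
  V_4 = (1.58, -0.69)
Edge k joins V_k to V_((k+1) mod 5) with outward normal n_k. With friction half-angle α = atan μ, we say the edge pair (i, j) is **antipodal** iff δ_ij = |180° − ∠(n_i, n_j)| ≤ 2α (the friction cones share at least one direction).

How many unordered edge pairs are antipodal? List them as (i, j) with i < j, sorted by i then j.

count = 3; pairs: (0,2), (0,3), (1,4)

α = atan 0.4 = 21.80°;  2α = 43.60°
n_0 = (-0.0328, +0.9995)
n_1 = (-0.9989, -0.0465)
n_2 = (-0.1455, -0.9894)
n_3 = (+0.6508, -0.7593)
n_4 = (+0.9598, +0.2808)
  (0,1): δ = 89.21°  ·
  (0,2): δ = 10.24°  ✓
  (0,3): δ = 38.72°  ✓
  (0,4): δ = 104.43°  ·
  (1,2): δ = 101.03°  ·
  (1,3): δ = 52.07°  ·
  (1,4): δ = 13.64°  ✓
  (2,3): δ = 131.03°  ·
  (2,4): δ = 65.33°  ·
  (3,4): δ = 114.29°  ·
antipodal pairs: 3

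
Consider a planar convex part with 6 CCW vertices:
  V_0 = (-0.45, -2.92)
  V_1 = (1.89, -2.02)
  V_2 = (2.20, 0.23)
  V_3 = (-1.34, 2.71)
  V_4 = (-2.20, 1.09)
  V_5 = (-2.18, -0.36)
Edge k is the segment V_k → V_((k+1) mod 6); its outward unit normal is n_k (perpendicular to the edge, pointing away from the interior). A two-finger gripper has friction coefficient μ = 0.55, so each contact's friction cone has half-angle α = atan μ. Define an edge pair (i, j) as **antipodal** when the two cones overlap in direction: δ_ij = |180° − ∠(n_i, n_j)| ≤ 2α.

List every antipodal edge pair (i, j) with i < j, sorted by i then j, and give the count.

α = atan 0.55 = 28.81°;  2α = 57.62°
n_0 = (+0.3590, -0.9333)
n_1 = (+0.9906, -0.1365)
n_2 = (+0.5738, +0.8190)
n_3 = (-0.8833, +0.4689)
n_4 = (-0.9999, -0.0138)
n_5 = (-0.8285, -0.5599)
  (0,1): δ = 118.88°  ·
  (0,2): δ = 56.05°  ✓
  (0,3): δ = 41.00°  ✓
  (0,4): δ = 69.75°  ·
  (0,5): δ = 103.01°  ·
  (1,2): δ = 117.17°  ·
  (1,3): δ = 20.12°  ✓
  (1,4): δ = 8.63°  ✓
  (1,5): δ = 41.89°  ✓
  (2,3): δ = 82.95°  ·
  (2,4): δ = 54.20°  ✓
  (2,5): δ = 20.94°  ✓
  (3,4): δ = 151.25°  ·
  (3,5): δ = 117.99°  ·
  (4,5): δ = 146.74°  ·
antipodal pairs: 7

count = 7; pairs: (0,2), (0,3), (1,3), (1,4), (1,5), (2,4), (2,5)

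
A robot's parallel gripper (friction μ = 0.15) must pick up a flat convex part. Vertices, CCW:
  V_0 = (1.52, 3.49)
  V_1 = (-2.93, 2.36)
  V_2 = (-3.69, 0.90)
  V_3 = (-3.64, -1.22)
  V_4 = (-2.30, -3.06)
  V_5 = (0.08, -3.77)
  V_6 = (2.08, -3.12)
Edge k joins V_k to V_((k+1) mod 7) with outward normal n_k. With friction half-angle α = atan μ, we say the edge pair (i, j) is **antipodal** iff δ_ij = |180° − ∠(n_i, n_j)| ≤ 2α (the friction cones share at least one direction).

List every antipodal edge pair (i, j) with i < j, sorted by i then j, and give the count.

α = atan 0.15 = 8.53°;  2α = 17.06°
n_0 = (-0.2461, +0.9692)
n_1 = (-0.8870, +0.4617)
n_2 = (-0.9997, -0.0236)
n_3 = (-0.8084, -0.5887)
n_4 = (-0.2859, -0.9583)
n_5 = (+0.3091, -0.9510)
n_6 = (+0.9964, +0.0844)
  (0,1): δ = 131.75°  ·
  (0,2): δ = 102.90°  ·
  (0,3): δ = 68.18°  ·
  (0,4): δ = 30.86°  ·
  (0,5): δ = 3.76°  ✓
  (0,6): δ = 80.59°  ·
  (1,2): δ = 151.15°  ·
  (1,3): δ = 116.44°  ·
  (1,4): δ = 79.11°  ·
  (1,5): δ = 44.50°  ·
  (1,6): δ = 32.34°  ·
  (2,3): δ = 145.29°  ·
  (2,4): δ = 107.96°  ·
  (2,5): δ = 73.35°  ·
  (2,6): δ = 3.49°  ✓
  (3,4): δ = 142.68°  ·
  (3,5): δ = 108.06°  ·
  (3,6): δ = 31.22°  ·
  (4,5): δ = 145.38°  ·
  (4,6): δ = 68.55°  ·
  (5,6): δ = 103.16°  ·
antipodal pairs: 2

count = 2; pairs: (0,5), (2,6)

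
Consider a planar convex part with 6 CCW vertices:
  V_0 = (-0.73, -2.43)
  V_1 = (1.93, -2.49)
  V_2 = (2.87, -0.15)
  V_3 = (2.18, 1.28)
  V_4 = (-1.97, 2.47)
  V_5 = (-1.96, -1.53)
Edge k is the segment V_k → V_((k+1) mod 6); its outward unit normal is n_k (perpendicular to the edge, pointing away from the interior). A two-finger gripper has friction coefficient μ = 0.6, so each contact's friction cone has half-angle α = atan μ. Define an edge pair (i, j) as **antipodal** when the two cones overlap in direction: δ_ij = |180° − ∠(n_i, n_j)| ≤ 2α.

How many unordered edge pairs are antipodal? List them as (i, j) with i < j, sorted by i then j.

α = atan 0.6 = 30.96°;  2α = 61.93°
n_0 = (-0.0226, -0.9997)
n_1 = (+0.9279, -0.3728)
n_2 = (+0.9006, +0.4346)
n_3 = (+0.2756, +0.9613)
n_4 = (-1.0000, -0.0025)
n_5 = (-0.5905, -0.8070)
  (0,1): δ = 110.59°  ·
  (0,2): δ = 62.95°  ·
  (0,3): δ = 14.71°  ✓
  (0,4): δ = 91.44°  ·
  (0,5): δ = 145.10°  ·
  (1,2): δ = 132.36°  ·
  (1,3): δ = 84.11°  ·
  (1,4): δ = 22.03°  ✓
  (1,5): δ = 75.69°  ·
  (2,3): δ = 131.76°  ·
  (2,4): δ = 25.61°  ✓
  (2,5): δ = 28.05°  ✓
  (3,4): δ = 73.86°  ·
  (3,5): δ = 20.19°  ✓
  (4,5): δ = 126.34°  ·
antipodal pairs: 5

count = 5; pairs: (0,3), (1,4), (2,4), (2,5), (3,5)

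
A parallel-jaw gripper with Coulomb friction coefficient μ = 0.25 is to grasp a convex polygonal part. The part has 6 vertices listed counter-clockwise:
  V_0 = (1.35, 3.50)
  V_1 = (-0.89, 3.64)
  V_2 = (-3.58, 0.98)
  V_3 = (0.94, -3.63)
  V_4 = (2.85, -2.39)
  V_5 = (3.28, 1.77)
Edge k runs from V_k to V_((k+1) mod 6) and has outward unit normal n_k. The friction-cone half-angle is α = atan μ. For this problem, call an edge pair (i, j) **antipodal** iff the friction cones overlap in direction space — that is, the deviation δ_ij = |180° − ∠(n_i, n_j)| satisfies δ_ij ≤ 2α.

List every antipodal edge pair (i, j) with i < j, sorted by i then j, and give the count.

count = 2; pairs: (1,3), (2,5)

α = atan 0.25 = 14.04°;  2α = 28.07°
n_0 = (+0.0624, +0.9981)
n_1 = (-0.7031, +0.7111)
n_2 = (-0.7140, -0.7001)
n_3 = (+0.5445, -0.8387)
n_4 = (+0.9947, -0.1028)
n_5 = (+0.6675, +0.7446)
  (0,1): δ = 131.74°  ·
  (0,2): δ = 41.99°  ·
  (0,3): δ = 36.57°  ·
  (0,4): δ = 87.67°  ·
  (0,5): δ = 141.70°  ·
  (1,2): δ = 90.24°  ·
  (1,3): δ = 11.69°  ✓
  (1,4): δ = 39.42°  ·
  (1,5): δ = 93.45°  ·
  (2,3): δ = 101.44°  ·
  (2,4): δ = 50.34°  ·
  (2,5): δ = 3.69°  ✓
  (3,4): δ = 128.89°  ·
  (3,5): δ = 74.86°  ·
  (4,5): δ = 125.97°  ·
antipodal pairs: 2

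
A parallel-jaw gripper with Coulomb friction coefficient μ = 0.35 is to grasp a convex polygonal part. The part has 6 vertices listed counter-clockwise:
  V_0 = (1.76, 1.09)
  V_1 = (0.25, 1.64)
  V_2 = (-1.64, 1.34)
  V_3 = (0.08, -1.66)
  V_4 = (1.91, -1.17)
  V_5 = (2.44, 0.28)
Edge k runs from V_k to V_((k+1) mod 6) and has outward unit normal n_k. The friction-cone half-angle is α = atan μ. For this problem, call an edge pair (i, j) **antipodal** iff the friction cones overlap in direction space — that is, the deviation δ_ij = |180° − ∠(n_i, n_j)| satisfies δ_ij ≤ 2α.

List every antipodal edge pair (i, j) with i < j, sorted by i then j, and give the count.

count = 3; pairs: (0,3), (1,3), (2,5)

α = atan 0.35 = 19.29°;  2α = 38.58°
n_0 = (+0.3422, +0.9396)
n_1 = (-0.1568, +0.9876)
n_2 = (-0.8675, -0.4974)
n_3 = (+0.2586, -0.9660)
n_4 = (+0.9392, -0.3433)
n_5 = (+0.7659, +0.6430)
  (0,1): δ = 150.97°  ·
  (0,2): δ = 40.16°  ·
  (0,3): δ = 35.00°  ✓
  (0,4): δ = 89.94°  ·
  (0,5): δ = 150.03°  ·
  (1,2): δ = 69.19°  ·
  (1,3): δ = 5.97°  ✓
  (1,4): δ = 60.90°  ·
  (1,5): δ = 120.99°  ·
  (2,3): δ = 104.84°  ·
  (2,4): δ = 49.91°  ·
  (2,5): δ = 10.19°  ✓
  (3,4): δ = 125.07°  ·
  (3,5): δ = 64.98°  ·
  (4,5): δ = 119.91°  ·
antipodal pairs: 3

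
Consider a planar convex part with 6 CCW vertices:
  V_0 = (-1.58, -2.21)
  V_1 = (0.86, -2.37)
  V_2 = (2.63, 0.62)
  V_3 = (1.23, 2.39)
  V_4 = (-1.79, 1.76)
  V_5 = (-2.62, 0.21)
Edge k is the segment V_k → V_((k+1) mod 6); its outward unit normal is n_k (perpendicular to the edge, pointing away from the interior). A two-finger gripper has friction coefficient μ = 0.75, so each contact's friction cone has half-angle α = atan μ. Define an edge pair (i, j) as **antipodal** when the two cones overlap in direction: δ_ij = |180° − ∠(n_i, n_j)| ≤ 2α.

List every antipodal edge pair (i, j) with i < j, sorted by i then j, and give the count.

α = atan 0.75 = 36.87°;  2α = 73.74°
n_0 = (-0.0654, -0.9979)
n_1 = (+0.8605, -0.5094)
n_2 = (+0.7843, +0.6204)
n_3 = (-0.2042, +0.9789)
n_4 = (-0.8816, +0.4721)
n_5 = (-0.9188, -0.3948)
  (0,1): δ = 116.87°  ·
  (0,2): δ = 47.91°  ✓
  (0,3): δ = 15.54°  ✓
  (0,4): δ = 65.58°  ✓
  (0,5): δ = 117.01°  ·
  (1,2): δ = 111.03°  ·
  (1,3): δ = 47.59°  ✓
  (1,4): δ = 2.46°  ✓
  (1,5): δ = 53.88°  ✓
  (2,3): δ = 116.56°  ·
  (2,4): δ = 66.51°  ✓
  (2,5): δ = 15.09°  ✓
  (3,4): δ = 129.95°  ·
  (3,5): δ = 78.53°  ·
  (4,5): δ = 128.58°  ·
antipodal pairs: 8

count = 8; pairs: (0,2), (0,3), (0,4), (1,3), (1,4), (1,5), (2,4), (2,5)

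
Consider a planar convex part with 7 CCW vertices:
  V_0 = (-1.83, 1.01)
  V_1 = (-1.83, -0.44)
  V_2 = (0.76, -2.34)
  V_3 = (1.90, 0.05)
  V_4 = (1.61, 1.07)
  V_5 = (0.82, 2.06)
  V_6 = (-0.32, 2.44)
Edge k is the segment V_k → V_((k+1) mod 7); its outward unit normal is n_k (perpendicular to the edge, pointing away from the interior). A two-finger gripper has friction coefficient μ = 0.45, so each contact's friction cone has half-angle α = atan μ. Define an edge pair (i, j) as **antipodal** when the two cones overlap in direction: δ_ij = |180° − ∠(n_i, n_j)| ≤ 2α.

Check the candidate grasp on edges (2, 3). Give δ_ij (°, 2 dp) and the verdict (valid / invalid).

α = atan 0.45 = 24.23°;  2α = 48.46°
edge 2: e_2 = (+1.14, +2.39);  n_2 = (+0.9026, -0.4305)
edge 3: e_3 = (-0.29, +1.02);  n_3 = (+0.9619, +0.2735)
∠(n_2, n_3) = 41.37°
δ = |180° − 41.37°| = 138.63°
138.63° > 2α = 48.46°  →  invalid

δ = 138.63°, invalid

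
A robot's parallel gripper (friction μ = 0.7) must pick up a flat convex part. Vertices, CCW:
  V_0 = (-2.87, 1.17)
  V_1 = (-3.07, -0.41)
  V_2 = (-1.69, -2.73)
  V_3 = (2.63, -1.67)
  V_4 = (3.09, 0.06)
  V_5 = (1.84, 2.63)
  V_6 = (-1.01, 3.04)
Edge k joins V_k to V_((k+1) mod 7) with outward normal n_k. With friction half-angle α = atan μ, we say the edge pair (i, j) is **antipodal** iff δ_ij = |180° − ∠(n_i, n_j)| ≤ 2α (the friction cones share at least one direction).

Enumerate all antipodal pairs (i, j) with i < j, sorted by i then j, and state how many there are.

α = atan 0.7 = 34.99°;  2α = 69.98°
n_0 = (-0.9921, +0.1256)
n_1 = (-0.8594, -0.5112)
n_2 = (+0.2383, -0.9712)
n_3 = (+0.9664, -0.2570)
n_4 = (+0.8993, +0.4374)
n_5 = (+0.1424, +0.9898)
n_6 = (-0.7090, +0.7052)
  (0,1): δ = 142.04°  ·
  (0,2): δ = 69.00°  ✓
  (0,3): δ = 7.68°  ✓
  (0,4): δ = 33.15°  ✓
  (0,5): δ = 89.03°  ·
  (0,6): δ = 142.37°  ·
  (1,2): δ = 106.96°  ·
  (1,3): δ = 45.64°  ✓
  (1,4): δ = 4.81°  ✓
  (1,5): δ = 51.07°  ✓
  (1,6): δ = 104.41°  ·
  (2,3): δ = 118.68°  ·
  (2,4): δ = 77.85°  ·
  (2,5): δ = 21.97°  ✓
  (2,6): δ = 31.37°  ✓
  (3,4): δ = 139.17°  ·
  (3,5): δ = 83.30°  ·
  (3,6): δ = 29.96°  ✓
  (4,5): δ = 124.12°  ·
  (4,6): δ = 70.78°  ·
  (5,6): δ = 126.66°  ·
antipodal pairs: 9

count = 9; pairs: (0,2), (0,3), (0,4), (1,3), (1,4), (1,5), (2,5), (2,6), (3,6)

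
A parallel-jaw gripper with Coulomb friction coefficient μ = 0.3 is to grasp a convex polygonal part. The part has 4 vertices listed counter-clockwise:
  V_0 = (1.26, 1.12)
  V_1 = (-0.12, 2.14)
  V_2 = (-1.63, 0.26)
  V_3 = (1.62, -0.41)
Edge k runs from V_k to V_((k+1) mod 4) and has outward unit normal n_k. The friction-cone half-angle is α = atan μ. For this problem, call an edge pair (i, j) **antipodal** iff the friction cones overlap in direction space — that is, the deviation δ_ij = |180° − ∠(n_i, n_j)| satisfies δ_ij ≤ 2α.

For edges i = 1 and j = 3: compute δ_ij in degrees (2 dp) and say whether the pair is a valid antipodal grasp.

δ = 52.01°, invalid

α = atan 0.3 = 16.70°;  2α = 33.40°
edge 1: e_1 = (-1.51, -1.88);  n_1 = (-0.7797, +0.6262)
edge 3: e_3 = (-0.36, +1.53);  n_3 = (+0.9734, +0.2290)
∠(n_1, n_3) = 127.99°
δ = |180° − 127.99°| = 52.01°
52.01° > 2α = 33.40°  →  invalid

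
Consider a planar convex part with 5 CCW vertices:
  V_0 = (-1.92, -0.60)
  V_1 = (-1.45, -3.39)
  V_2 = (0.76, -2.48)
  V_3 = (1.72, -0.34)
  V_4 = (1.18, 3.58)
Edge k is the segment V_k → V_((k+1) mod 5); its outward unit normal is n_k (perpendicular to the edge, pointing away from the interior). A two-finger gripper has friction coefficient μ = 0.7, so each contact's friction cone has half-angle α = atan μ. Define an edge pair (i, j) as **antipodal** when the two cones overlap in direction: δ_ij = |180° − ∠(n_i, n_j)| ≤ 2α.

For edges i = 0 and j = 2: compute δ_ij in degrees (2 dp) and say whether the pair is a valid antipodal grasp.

δ = 33.72°, valid

α = atan 0.7 = 34.99°;  2α = 69.98°
edge 0: e_0 = (+0.47, -2.79);  n_0 = (-0.9861, -0.1661)
edge 2: e_2 = (+0.96, +2.14);  n_2 = (+0.9124, -0.4093)
∠(n_0, n_2) = 146.28°
δ = |180° − 146.28°| = 33.72°
33.72° ≤ 2α = 69.98°  →  valid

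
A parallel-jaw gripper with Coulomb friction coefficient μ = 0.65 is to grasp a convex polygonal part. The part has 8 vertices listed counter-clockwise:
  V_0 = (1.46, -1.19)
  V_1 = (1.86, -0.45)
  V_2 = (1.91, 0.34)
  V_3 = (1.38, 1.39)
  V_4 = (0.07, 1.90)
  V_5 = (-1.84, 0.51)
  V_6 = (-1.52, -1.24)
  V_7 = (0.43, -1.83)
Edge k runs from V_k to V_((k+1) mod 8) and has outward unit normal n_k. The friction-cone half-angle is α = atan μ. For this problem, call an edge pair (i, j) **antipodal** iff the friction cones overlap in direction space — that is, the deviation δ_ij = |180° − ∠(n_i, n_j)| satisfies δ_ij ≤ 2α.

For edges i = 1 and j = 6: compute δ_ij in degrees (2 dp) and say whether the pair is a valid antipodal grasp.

δ = 76.79°, invalid

α = atan 0.65 = 33.02°;  2α = 66.05°
edge 1: e_1 = (+0.05, +0.79);  n_1 = (+0.9980, -0.0632)
edge 6: e_6 = (+1.95, -0.59);  n_6 = (-0.2896, -0.9571)
∠(n_1, n_6) = 103.21°
δ = |180° − 103.21°| = 76.79°
76.79° > 2α = 66.05°  →  invalid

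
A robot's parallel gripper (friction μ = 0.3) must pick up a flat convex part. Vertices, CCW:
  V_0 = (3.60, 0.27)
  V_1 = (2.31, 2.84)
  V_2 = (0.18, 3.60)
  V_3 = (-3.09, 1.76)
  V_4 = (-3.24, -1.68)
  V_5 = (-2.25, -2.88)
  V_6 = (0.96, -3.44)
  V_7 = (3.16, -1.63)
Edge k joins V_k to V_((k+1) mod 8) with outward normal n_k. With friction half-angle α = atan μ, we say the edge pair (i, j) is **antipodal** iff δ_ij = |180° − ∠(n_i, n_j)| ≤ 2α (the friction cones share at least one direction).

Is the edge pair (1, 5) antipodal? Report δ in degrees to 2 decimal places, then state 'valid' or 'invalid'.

δ = 9.74°, valid

α = atan 0.3 = 16.70°;  2α = 33.40°
edge 1: e_1 = (-2.13, +0.76);  n_1 = (+0.3361, +0.9418)
edge 5: e_5 = (+3.21, -0.56);  n_5 = (-0.1719, -0.9851)
∠(n_1, n_5) = 170.26°
δ = |180° − 170.26°| = 9.74°
9.74° ≤ 2α = 33.40°  →  valid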